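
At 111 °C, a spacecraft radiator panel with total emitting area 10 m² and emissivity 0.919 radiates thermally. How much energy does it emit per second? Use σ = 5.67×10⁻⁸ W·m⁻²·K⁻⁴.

111 °C = 384 K.
P = εσAT⁴ = 0.919 × 5.67×10⁻⁸ × 10.0 × (384)⁴ = 0.919 × 5.67×10⁻⁸ × 10.0 × 2.17×10^10.
P = 11300 W.

P ≈ 11300 W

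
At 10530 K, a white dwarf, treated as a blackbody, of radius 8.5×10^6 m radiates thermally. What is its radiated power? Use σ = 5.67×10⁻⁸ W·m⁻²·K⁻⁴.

P ≈ 6.33×10^23 W

A = 4πr² = 4π × (8.5×10^6)² = 9.08×10^14 m².
P = σAT⁴ = 5.67×10⁻⁸ × 9.08×10^14 × (10530)⁴ = 5.67×10⁻⁸ × 9.08×10^14 × 1.23×10^16.
P = 6.33×10^23 W.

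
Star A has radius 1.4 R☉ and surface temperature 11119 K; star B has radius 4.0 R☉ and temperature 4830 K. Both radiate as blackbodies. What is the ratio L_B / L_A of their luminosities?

L_B/L_A ≈ 0.291

L = 4πR²σT⁴ ∝ R²T⁴, so L_B/L_A = (4.0/1.4)² × (4830/11119)⁴ = 8.16 × 0.0356 = 0.291.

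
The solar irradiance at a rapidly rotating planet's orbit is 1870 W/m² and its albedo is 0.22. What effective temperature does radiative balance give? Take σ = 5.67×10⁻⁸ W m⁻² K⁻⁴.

Power absorbed = (1−a)S·πR²; power emitted = 4πR²σT⁴. Equating and cancelling πR²:
T = ((1−a)S / 4σ)^(1/4) = (1460 / (4 × 5.67×10⁻⁸))^(1/4) = (6.43×10^9)^(1/4).
T = 283 K.

T ≈ 283 K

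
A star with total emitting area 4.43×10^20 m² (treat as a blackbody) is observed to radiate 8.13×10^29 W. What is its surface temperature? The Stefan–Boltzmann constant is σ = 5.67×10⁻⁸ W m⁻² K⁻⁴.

From P = σAT⁴, T = (P / σA)^(1/4) = (8.13×10^29 / (5.67×10⁻⁸ × 4.43×10^20))^(1/4).
T = (3.24×10^16)^(1/4) = 13400 K.

T ≈ 13400 K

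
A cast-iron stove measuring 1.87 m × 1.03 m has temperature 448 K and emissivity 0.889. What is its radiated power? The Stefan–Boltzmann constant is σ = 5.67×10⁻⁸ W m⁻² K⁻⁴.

A = 1.87 × 1.03 = 1.93 m².
Stefan–Boltzmann: P = εσAT⁴ = 0.889 × 5.67×10⁻⁸ × 1.93 × (448)⁴ = 0.889 × 5.67×10⁻⁸ × 1.93 × 4.03×10^10.
P = 3910 W.

P ≈ 3910 W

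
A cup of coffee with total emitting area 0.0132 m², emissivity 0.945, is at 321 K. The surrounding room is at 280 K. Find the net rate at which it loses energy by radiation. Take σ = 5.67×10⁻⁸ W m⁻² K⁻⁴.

Q ≈ 3.16 W

Q = εσA(T⁴ − T_s⁴). T⁴ − T_s⁴ = (321)⁴ − (280)⁴ = 1.06×10^10 − 6.15×10^9 = 4.47×10^9 K⁴.
Q = 0.945 × 5.67×10⁻⁸ × 0.0132 × 4.47×10^9 = 3.16 W.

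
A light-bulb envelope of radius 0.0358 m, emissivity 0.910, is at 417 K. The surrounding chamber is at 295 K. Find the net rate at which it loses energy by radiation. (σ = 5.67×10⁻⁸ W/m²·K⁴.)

A = 4πr² = 4π × (0.0358)² = 0.0161 m².
Q = εσA(T⁴ − T_s⁴). T⁴ − T_s⁴ = (417)⁴ − (295)⁴ = 3.02×10^10 − 7.57×10^9 = 2.27×10^10 K⁴.
Q = 0.910 × 5.67×10⁻⁸ × 0.0161 × 2.27×10^10 = 18.8 W.

Q ≈ 18.8 W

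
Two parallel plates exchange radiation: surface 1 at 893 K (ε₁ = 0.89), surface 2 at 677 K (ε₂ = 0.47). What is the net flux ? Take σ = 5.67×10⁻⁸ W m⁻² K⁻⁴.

q ≈ 10700 W/m²

For two large parallel gray plates, q = σ(T₁⁴ − T₂⁴) / (1/ε₁ + 1/ε₂ − 1).
1/ε₁ + 1/ε₂ − 1 = 1/0.89 + 1/0.47 − 1 = 2.251.
T₁⁴ − T₂⁴ = 6.36×10^11 − 2.10×10^11 = 4.26×10^11 K⁴.
q = 5.67×10⁻⁸ × 4.26×10^11 / 2.251 = 10700 W/m².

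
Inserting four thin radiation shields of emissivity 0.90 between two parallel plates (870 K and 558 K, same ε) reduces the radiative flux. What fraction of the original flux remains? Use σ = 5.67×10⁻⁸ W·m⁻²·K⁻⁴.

ratio ≈ 0.200

With N identical shields there are N+1 = 5 gaps in series, each with the same radiative resistance, so the flux falls to 1/(N+1) of its unshielded value.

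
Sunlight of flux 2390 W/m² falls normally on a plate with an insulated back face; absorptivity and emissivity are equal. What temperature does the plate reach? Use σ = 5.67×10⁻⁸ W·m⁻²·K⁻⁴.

Absorbed flux αS = emitted flux εσT⁴ (one radiating face); with α = ε, T = (S/σ)^(1/4).
T = (2390 / 5.67×10⁻⁸)^(1/4) = (4.22×10^10)^(1/4).
T = 453 K.

T ≈ 453 K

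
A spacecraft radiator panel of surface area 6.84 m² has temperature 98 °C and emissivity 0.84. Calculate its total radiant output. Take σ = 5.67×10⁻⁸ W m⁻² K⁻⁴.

P ≈ 6170 W

98 °C = 371 K.
P = εσAT⁴ = 0.84 × 5.67×10⁻⁸ × 6.84 × (371)⁴ = 0.84 × 5.67×10⁻⁸ × 6.84 × 1.89×10^10.
P = 6170 W.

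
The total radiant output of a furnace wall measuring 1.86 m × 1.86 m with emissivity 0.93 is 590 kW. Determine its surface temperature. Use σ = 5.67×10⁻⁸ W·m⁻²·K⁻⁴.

T ≈ 1340 K

A = 1.86 × 1.86 = 3.46 m².
From P = εσAT⁴, T = (P / εσA)^(1/4) = (5.90×10^5 / (0.93 × 5.67×10⁻⁸ × 3.46))^(1/4).
T = (3.23×10^12)^(1/4) = 1340 K.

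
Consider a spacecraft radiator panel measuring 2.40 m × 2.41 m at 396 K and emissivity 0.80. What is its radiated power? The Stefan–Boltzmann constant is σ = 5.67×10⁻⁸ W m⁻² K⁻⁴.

P ≈ 6450 W

A = 2.40 × 2.41 = 5.78 m².
P = εσAT⁴ = 0.80 × 5.67×10⁻⁸ × 5.78 × (396)⁴ = 0.80 × 5.67×10⁻⁸ × 5.78 × 2.46×10^10.
P = 6450 W.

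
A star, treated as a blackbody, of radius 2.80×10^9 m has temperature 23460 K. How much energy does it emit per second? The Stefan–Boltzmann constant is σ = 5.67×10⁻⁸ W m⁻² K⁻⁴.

P ≈ 1.69×10^30 W

A = 4πr² = 4π × (2.80×10^9)² = 9.85×10^19 m².
P = σAT⁴ = 5.67×10⁻⁸ × 9.85×10^19 × (23460)⁴ = 5.67×10⁻⁸ × 9.85×10^19 × 3.03×10^17.
P = 1.69×10^30 W.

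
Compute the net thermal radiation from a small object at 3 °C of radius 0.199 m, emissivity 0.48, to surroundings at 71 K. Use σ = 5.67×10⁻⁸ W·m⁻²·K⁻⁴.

A = 4πr² = 4π × (0.199)² = 0.498 m².
Convert: 3 °C = 276 K.
Q = εσA(T⁴ − T_s⁴). T⁴ − T_s⁴ = (276)⁴ − (71)⁴ = 5.80×10^9 − 2.54×10^7 = 5.78×10^9 K⁴.
Q = 0.48 × 5.67×10⁻⁸ × 0.498 × 5.78×10^9 = 78.2 W.

Q ≈ 78.2 W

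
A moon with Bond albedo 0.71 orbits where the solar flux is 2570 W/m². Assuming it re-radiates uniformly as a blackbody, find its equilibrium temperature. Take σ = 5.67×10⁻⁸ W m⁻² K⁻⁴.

T ≈ 239 K

Power absorbed = (1−a)S·πR²; power emitted = 4πR²σT⁴. Equating and cancelling πR²:
T = ((1−a)S / 4σ)^(1/4) = (745 / (4 × 5.67×10⁻⁸))^(1/4) = (3.29×10^9)^(1/4).
T = 239 K.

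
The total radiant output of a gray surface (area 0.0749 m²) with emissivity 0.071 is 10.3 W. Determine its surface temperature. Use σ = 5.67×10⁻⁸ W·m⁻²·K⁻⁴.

T ≈ 430 K

From P = εσAT⁴, T = (P / εσA)^(1/4) = (10.3 / (0.071 × 5.67×10⁻⁸ × 0.0749))^(1/4).
T = (3.42×10^10)^(1/4) = 430 K.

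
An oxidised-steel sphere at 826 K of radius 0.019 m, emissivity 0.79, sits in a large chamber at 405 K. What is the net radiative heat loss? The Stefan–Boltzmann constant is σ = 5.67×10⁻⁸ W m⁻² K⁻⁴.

A = 4πr² = 4π × (0.019)² = 4.54×10^-3 m².
Q = εσA(T⁴ − T_s⁴). T⁴ − T_s⁴ = (826)⁴ − (405)⁴ = 4.66×10^11 − 2.69×10^10 = 4.39×10^11 K⁴.
Q = 0.79 × 5.67×10⁻⁸ × 4.54×10^-3 × 4.39×10^11 = 89.1 W.

Q ≈ 89.1 W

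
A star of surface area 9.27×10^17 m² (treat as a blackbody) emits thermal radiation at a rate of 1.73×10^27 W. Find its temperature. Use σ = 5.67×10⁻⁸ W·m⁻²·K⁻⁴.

T ≈ 13500 K

From P = σAT⁴, T = (P / σA)^(1/4) = (1.73×10^27 / (5.67×10⁻⁸ × 9.27×10^17))^(1/4).
T = (3.29×10^16)^(1/4) = 13500 K.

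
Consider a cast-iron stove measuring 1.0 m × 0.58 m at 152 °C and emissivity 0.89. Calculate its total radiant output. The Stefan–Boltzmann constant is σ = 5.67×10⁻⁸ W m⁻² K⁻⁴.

A = 1.0 × 0.58 = 0.580 m².
152 °C = 425 K.
Stefan–Boltzmann: P = εσAT⁴ = 0.89 × 5.67×10⁻⁸ × 0.580 × (425)⁴ = 0.89 × 5.67×10⁻⁸ × 0.580 × 3.26×10^10.
P = 955 W.

P ≈ 955 W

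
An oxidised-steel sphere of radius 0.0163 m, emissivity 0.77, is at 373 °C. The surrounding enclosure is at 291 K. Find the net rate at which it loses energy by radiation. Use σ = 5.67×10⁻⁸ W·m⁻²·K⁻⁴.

Q ≈ 24.3 W

A = 4πr² = 4π × (0.0163)² = 3.34×10^-3 m².
Convert: 373 °C = 646 K.
Q = εσA(T⁴ − T_s⁴). T⁴ − T_s⁴ = (646)⁴ − (291)⁴ = 1.74×10^11 − 7.17×10^9 = 1.67×10^11 K⁴.
Q = 0.77 × 5.67×10⁻⁸ × 3.34×10^-3 × 1.67×10^11 = 24.3 W.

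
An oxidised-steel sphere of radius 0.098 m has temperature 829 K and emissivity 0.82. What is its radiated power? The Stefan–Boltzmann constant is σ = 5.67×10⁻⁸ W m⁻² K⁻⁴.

P ≈ 2650 W

A = 4πr² = 4π × (0.098)² = 0.121 m².
P = εσAT⁴ = 0.82 × 5.67×10⁻⁸ × 0.121 × (829)⁴ = 0.82 × 5.67×10⁻⁸ × 0.121 × 4.72×10^11.
P = 2650 W.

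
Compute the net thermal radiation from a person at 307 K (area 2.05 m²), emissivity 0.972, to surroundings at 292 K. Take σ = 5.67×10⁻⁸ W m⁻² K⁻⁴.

Q ≈ 182 W

Q = εσA(T⁴ − T_s⁴). T⁴ − T_s⁴ = (307)⁴ − (292)⁴ = 8.88×10^9 − 7.27×10^9 = 1.61×10^9 K⁴.
Q = 0.972 × 5.67×10⁻⁸ × 2.05 × 1.61×10^9 = 182 W.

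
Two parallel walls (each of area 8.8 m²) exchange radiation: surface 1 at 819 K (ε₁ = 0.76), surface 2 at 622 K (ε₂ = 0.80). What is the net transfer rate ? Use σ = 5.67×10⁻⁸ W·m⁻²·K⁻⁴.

Q ≈ 95700 W

For two large parallel gray plates, q = σ(T₁⁴ − T₂⁴) / (1/ε₁ + 1/ε₂ − 1).
1/ε₁ + 1/ε₂ − 1 = 1/0.76 + 1/0.80 − 1 = 1.566.
T₁⁴ − T₂⁴ = 4.50×10^11 − 1.50×10^11 = 3.00×10^11 K⁴.
q = 5.67×10⁻⁸ × 3.00×10^11 / 1.566 = 10900 W/m².
Q = q·A = 10900 × 8.8 = 95700 W.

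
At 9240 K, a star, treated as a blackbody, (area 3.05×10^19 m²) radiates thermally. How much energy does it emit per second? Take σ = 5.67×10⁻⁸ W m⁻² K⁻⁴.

P = σAT⁴ = 5.67×10⁻⁸ × 3.05×10^19 × (9240)⁴ = 5.67×10⁻⁸ × 3.05×10^19 × 7.29×10^15.
P = 1.26×10^28 W.

P ≈ 1.26×10^28 W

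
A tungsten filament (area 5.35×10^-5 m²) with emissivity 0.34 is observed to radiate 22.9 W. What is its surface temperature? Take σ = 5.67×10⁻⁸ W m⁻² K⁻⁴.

T ≈ 2170 K

From P = εσAT⁴, T = (P / εσA)^(1/4) = (22.9 / (0.34 × 5.67×10⁻⁸ × 5.35×10^-5))^(1/4).
T = (2.22×10^13)^(1/4) = 2170 K.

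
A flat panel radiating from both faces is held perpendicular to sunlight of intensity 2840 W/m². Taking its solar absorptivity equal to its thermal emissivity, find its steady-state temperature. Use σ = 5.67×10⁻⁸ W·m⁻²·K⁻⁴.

T ≈ 398 K

Absorbed flux αS = emitted flux 2εσT⁴ per unit area; with α = ε this gives T = (S/2σ)^(1/4).
T = (2840 / (2 × 5.67×10⁻⁸))^(1/4) = (2.50×10^10)^(1/4).
T = 398 K.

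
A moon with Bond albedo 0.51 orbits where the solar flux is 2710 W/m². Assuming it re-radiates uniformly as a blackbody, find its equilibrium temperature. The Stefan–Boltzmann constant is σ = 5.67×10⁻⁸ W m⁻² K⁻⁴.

Power absorbed = (1−a)S·πR²; power emitted = 4πR²σT⁴. Equating and cancelling πR²:
T = ((1−a)S / 4σ)^(1/4) = (1330 / (4 × 5.67×10⁻⁸))^(1/4) = (5.85×10^9)^(1/4).
T = 277 K.

T ≈ 277 K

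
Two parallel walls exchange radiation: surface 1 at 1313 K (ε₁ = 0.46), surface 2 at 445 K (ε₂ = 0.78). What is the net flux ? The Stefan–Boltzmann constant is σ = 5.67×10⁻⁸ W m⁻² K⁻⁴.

q ≈ 67700 W/m²

For two large parallel gray plates, q = σ(T₁⁴ − T₂⁴) / (1/ε₁ + 1/ε₂ − 1).
1/ε₁ + 1/ε₂ − 1 = 1/0.46 + 1/0.78 − 1 = 2.456.
T₁⁴ − T₂⁴ = 2.97×10^12 − 3.92×10^10 = 2.93×10^12 K⁴.
q = 5.67×10⁻⁸ × 2.93×10^12 / 2.456 = 67700 W/m².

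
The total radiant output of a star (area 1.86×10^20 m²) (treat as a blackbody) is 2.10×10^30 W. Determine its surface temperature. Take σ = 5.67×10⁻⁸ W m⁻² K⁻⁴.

T ≈ 21100 K

From P = σAT⁴, T = (P / σA)^(1/4) = (2.10×10^30 / (5.67×10⁻⁸ × 1.86×10^20))^(1/4).
T = (1.99×10^17)^(1/4) = 21100 K.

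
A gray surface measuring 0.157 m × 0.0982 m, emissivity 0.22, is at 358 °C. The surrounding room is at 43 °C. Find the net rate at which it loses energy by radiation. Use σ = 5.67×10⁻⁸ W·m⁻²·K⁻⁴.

Q ≈ 28.6 W

A = 0.157 × 0.0982 = 0.0154 m².
Convert: 358 °C = 631 K; 43 °C = 316 K.
Q = εσA(T⁴ − T_s⁴). T⁴ − T_s⁴ = (631)⁴ − (316)⁴ = 1.59×10^11 − 9.97×10^9 = 1.49×10^11 K⁴.
Q = 0.22 × 5.67×10⁻⁸ × 0.0154 × 1.49×10^11 = 28.6 W.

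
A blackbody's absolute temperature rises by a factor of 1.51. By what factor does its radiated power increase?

factor ≈ 5.20

P ∝ T⁴, so the power scales as (1.51)⁴ = 5.20.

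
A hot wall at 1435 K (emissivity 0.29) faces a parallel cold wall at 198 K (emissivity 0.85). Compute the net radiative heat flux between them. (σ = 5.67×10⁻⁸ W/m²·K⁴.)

For two large parallel gray plates, q = σ(T₁⁴ − T₂⁴) / (1/ε₁ + 1/ε₂ − 1).
1/ε₁ + 1/ε₂ − 1 = 1/0.29 + 1/0.85 − 1 = 3.625.
T₁⁴ − T₂⁴ = 4.24×10^12 − 1.54×10^9 = 4.24×10^12 K⁴.
q = 5.67×10⁻⁸ × 4.24×10^12 / 3.625 = 66300 W/m².

q ≈ 66300 W/m²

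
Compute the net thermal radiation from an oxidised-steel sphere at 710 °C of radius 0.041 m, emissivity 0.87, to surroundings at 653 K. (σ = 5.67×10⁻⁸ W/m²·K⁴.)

Q ≈ 783 W

A = 4πr² = 4π × (0.041)² = 0.0211 m².
Convert: 710 °C = 983 K.
Q = εσA(T⁴ − T_s⁴). T⁴ − T_s⁴ = (983)⁴ − (653)⁴ = 9.34×10^11 − 1.82×10^11 = 7.52×10^11 K⁴.
Q = 0.87 × 5.67×10⁻⁸ × 0.0211 × 7.52×10^11 = 783 W.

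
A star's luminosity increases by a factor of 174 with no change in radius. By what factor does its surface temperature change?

P ∝ T⁴ ⇒ T ∝ P^(1/4), so T scales by (174)^(1/4) = 3.63.

factor ≈ 3.63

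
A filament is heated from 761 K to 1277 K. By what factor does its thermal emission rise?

ratio ≈ 7.93

P ∝ T⁴, so the ratio is (1277/761)⁴ = (1.678)⁴ = 7.93.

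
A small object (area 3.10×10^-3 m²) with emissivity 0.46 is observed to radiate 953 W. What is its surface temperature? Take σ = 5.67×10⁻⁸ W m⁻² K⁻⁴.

From P = εσAT⁴, T = (P / εσA)^(1/4) = (953 / (0.46 × 5.67×10⁻⁸ × 3.10×10^-3))^(1/4).
T = (1.18×10^13)^(1/4) = 1850 K.

T ≈ 1850 K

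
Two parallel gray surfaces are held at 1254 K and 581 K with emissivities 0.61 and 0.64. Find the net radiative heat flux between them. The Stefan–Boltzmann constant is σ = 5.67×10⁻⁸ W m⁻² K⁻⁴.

q ≈ 60700 W/m²

For two large parallel gray plates, q = σ(T₁⁴ − T₂⁴) / (1/ε₁ + 1/ε₂ − 1).
1/ε₁ + 1/ε₂ − 1 = 1/0.61 + 1/0.64 − 1 = 2.202.
T₁⁴ − T₂⁴ = 2.47×10^12 − 1.14×10^11 = 2.36×10^12 K⁴.
q = 5.67×10⁻⁸ × 2.36×10^12 / 2.202 = 60700 W/m².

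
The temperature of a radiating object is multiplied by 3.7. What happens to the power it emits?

P ∝ T⁴, so the power scales as (3.7)⁴ = 187.

factor ≈ 187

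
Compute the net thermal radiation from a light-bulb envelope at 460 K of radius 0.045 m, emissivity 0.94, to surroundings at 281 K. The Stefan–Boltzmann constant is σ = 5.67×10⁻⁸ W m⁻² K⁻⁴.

A = 4πr² = 4π × (0.045)² = 0.0254 m².
Q = εσA(T⁴ − T_s⁴). T⁴ − T_s⁴ = (460)⁴ − (281)⁴ = 4.48×10^10 − 6.23×10^9 = 3.85×10^10 K⁴.
Q = 0.94 × 5.67×10⁻⁸ × 0.0254 × 3.85×10^10 = 52.3 W.

Q ≈ 52.3 W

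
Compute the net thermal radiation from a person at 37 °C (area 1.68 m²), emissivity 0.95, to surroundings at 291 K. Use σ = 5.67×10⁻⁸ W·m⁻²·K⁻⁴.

Convert: 37 °C = 310 K.
Q = εσA(T⁴ − T_s⁴). T⁴ − T_s⁴ = (310)⁴ − (291)⁴ = 9.24×10^9 − 7.17×10^9 = 2.06×10^9 K⁴.
Q = 0.95 × 5.67×10⁻⁸ × 1.68 × 2.06×10^9 = 187 W.

Q ≈ 187 W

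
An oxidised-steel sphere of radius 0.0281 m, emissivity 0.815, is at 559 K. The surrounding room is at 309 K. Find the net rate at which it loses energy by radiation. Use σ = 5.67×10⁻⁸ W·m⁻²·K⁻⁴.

Q ≈ 40.6 W

A = 4πr² = 4π × (0.0281)² = 9.92×10^-3 m².
Q = εσA(T⁴ − T_s⁴). T⁴ − T_s⁴ = (559)⁴ − (309)⁴ = 9.76×10^10 − 9.12×10^9 = 8.85×10^10 K⁴.
Q = 0.815 × 5.67×10⁻⁸ × 9.92×10^-3 × 8.85×10^10 = 40.6 W.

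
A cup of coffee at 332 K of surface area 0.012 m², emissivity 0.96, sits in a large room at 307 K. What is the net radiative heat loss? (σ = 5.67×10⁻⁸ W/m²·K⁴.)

Q = εσA(T⁴ − T_s⁴). T⁴ − T_s⁴ = (332)⁴ − (307)⁴ = 1.21×10^10 − 8.88×10^9 = 3.27×10^9 K⁴.
Q = 0.96 × 5.67×10⁻⁸ × 0.0120 × 3.27×10^9 = 2.13 W.

Q ≈ 2.13 W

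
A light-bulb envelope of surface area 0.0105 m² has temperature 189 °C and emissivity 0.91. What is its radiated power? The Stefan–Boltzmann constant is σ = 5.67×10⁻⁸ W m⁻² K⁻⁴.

P ≈ 24.7 W

189 °C = 462 K.
P = εσAT⁴ = 0.91 × 5.67×10⁻⁸ × 0.0105 × (462)⁴ = 0.91 × 5.67×10⁻⁸ × 0.0105 × 4.56×10^10.
P = 24.7 W.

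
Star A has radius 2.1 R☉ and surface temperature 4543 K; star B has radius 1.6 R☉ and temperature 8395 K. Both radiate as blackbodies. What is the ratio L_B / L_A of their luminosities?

L_B/L_A ≈ 6.77

L = 4πR²σT⁴ ∝ R²T⁴, so L_B/L_A = (1.6/2.1)² × (8395/4543)⁴ = 0.580 × 11.7 = 6.77.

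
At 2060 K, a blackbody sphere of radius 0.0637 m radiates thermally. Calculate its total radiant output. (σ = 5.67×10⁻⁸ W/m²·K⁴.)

A = 4πr² = 4π × (0.0637)² = 0.0510 m².
P = σAT⁴ = 5.67×10⁻⁸ × 0.0510 × (2060)⁴ = 5.67×10⁻⁸ × 0.0510 × 1.80×10^13.
P = 52100 W.

P ≈ 52100 W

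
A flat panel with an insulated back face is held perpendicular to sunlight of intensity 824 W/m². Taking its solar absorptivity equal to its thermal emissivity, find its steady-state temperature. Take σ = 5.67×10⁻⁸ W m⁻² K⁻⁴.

Absorbed flux αS = emitted flux εσT⁴ (one radiating face); with α = ε, T = (S/σ)^(1/4).
T = (824 / 5.67×10⁻⁸)^(1/4) = (1.45×10^10)^(1/4).
T = 347 K.

T ≈ 347 K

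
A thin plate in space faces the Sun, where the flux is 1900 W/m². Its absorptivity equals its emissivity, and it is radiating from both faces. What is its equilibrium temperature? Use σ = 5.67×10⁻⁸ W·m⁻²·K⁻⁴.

T ≈ 360 K

Absorbed flux αS = emitted flux 2εσT⁴ per unit area; with α = ε this gives T = (S/2σ)^(1/4).
T = (1900 / (2 × 5.67×10⁻⁸))^(1/4) = (1.68×10^10)^(1/4).
T = 360 K.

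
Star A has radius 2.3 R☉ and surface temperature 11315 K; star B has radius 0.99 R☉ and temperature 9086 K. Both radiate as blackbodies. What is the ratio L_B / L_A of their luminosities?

L_B/L_A ≈ 0.0770

L = 4πR²σT⁴ ∝ R²T⁴, so L_B/L_A = (0.99/2.3)² × (9086/11315)⁴ = 0.185 × 0.416 = 0.0770.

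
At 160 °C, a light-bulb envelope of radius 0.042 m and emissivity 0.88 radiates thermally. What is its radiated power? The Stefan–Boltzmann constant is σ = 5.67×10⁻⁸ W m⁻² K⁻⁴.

P ≈ 38.9 W

A = 4πr² = 4π × (0.042)² = 0.0222 m².
160 °C = 433 K.
P = εσAT⁴ = 0.88 × 5.67×10⁻⁸ × 0.0222 × (433)⁴ = 0.88 × 5.67×10⁻⁸ × 0.0222 × 3.52×10^10.
P = 38.9 W.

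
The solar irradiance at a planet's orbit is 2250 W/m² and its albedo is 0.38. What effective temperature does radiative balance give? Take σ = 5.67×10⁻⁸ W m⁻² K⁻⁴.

T ≈ 280 K

Power absorbed = (1−a)S·πR²; power emitted = 4πR²σT⁴. Equating and cancelling πR²:
T = ((1−a)S / 4σ)^(1/4) = (1400 / (4 × 5.67×10⁻⁸))^(1/4) = (6.15×10^9)^(1/4).
T = 280 K.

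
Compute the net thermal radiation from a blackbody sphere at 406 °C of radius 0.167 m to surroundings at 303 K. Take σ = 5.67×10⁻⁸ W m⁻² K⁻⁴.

Q ≈ 4060 W

A = 4πr² = 4π × (0.167)² = 0.350 m².
Convert: 406 °C = 679 K.
Q = σA(T⁴ − T_s⁴). T⁴ − T_s⁴ = (679)⁴ − (303)⁴ = 2.13×10^11 − 8.43×10^9 = 2.04×10^11 K⁴.
Q = 5.67×10⁻⁸ × 0.350 × 2.04×10^11 = 4060 W.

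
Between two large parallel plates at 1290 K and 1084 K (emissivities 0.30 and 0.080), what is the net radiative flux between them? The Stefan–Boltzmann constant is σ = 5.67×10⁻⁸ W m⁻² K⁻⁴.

q ≈ 5310 W/m²

For two large parallel gray plates, q = σ(T₁⁴ − T₂⁴) / (1/ε₁ + 1/ε₂ − 1).
1/ε₁ + 1/ε₂ − 1 = 1/0.30 + 1/0.080 − 1 = 14.83.
T₁⁴ − T₂⁴ = 2.77×10^12 − 1.38×10^12 = 1.39×10^12 K⁴.
q = 5.67×10⁻⁸ × 1.39×10^12 / 14.83 = 5310 W/m².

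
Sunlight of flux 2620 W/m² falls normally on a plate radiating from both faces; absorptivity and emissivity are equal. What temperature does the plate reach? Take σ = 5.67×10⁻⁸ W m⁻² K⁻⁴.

T ≈ 390 K

Absorbed flux αS = emitted flux 2εσT⁴ per unit area; with α = ε this gives T = (S/2σ)^(1/4).
T = (2620 / (2 × 5.67×10⁻⁸))^(1/4) = (2.31×10^10)^(1/4).
T = 390 K.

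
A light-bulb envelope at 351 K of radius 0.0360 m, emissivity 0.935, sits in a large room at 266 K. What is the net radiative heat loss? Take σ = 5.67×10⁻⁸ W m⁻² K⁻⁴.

A = 4πr² = 4π × (0.0360)² = 0.0163 m².
Q = εσA(T⁴ − T_s⁴). T⁴ − T_s⁴ = (351)⁴ − (266)⁴ = 1.52×10^10 − 5.01×10^9 = 1.02×10^10 K⁴.
Q = 0.935 × 5.67×10⁻⁸ × 0.0163 × 1.02×10^10 = 8.78 W.

Q ≈ 8.78 W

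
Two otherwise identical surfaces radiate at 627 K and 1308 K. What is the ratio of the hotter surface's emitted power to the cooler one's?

ratio ≈ 18.9

P ∝ T⁴, so the ratio is (1308/627)⁴ = (2.086)⁴ = 18.9.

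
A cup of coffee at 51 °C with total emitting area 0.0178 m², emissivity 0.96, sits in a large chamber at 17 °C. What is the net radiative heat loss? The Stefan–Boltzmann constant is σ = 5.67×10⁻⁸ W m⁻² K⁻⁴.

Q ≈ 3.82 W

Convert: 51 °C = 324 K; 17 °C = 290 K.
Q = εσA(T⁴ − T_s⁴). T⁴ − T_s⁴ = (324)⁴ − (290)⁴ = 1.10×10^10 − 7.07×10^9 = 3.95×10^9 K⁴.
Q = 0.96 × 5.67×10⁻⁸ × 0.0178 × 3.95×10^9 = 3.82 W.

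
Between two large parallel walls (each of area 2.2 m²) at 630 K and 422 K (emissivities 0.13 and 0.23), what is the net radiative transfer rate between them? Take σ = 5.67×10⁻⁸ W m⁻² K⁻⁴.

For two large parallel gray plates, q = σ(T₁⁴ − T₂⁴) / (1/ε₁ + 1/ε₂ − 1).
1/ε₁ + 1/ε₂ − 1 = 1/0.13 + 1/0.23 − 1 = 11.04.
T₁⁴ − T₂⁴ = 1.58×10^11 − 3.17×10^10 = 1.26×10^11 K⁴.
q = 5.67×10⁻⁸ × 1.26×10^11 / 11.04 = 646 W/m².
Q = q·A = 646 × 2.2 = 1420 W.

Q ≈ 1420 W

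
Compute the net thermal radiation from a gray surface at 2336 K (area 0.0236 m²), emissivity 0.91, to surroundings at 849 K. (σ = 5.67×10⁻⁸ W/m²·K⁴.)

Q ≈ 35600 W

Q = εσA(T⁴ − T_s⁴). T⁴ − T_s⁴ = (2336)⁴ − (849)⁴ = 2.98×10^13 − 5.20×10^11 = 2.93×10^13 K⁴.
Q = 0.91 × 5.67×10⁻⁸ × 0.0236 × 2.93×10^13 = 35600 W.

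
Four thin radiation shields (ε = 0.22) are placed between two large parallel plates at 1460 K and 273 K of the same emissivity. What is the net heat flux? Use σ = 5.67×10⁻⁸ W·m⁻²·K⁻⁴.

q ≈ 6360 W/m²

Each of the 5 gaps contributes resistance (2/ε − 1) = 2/0.22 − 1 = 8.091; total = 40.45.
q = σ(T₁⁴ − T₂⁴) / 40.45 = 5.67×10⁻⁸ × 4.54×10^12 / 40.45 = 6360 W/m².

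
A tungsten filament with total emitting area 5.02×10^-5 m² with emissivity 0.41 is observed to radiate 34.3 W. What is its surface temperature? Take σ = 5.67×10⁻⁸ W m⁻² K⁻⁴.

From P = εσAT⁴, T = (P / εσA)^(1/4) = (34.3 / (0.41 × 5.67×10⁻⁸ × 5.02×10^-5))^(1/4).
T = (2.94×10^13)^(1/4) = 2330 K.

T ≈ 2330 K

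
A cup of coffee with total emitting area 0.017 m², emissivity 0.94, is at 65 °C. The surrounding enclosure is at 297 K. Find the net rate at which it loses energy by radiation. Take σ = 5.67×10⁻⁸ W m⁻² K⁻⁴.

Q ≈ 4.78 W

Convert: 65 °C = 338 K.
Q = εσA(T⁴ − T_s⁴). T⁴ − T_s⁴ = (338)⁴ − (297)⁴ = 1.31×10^10 − 7.78×10^9 = 5.27×10^9 K⁴.
Q = 0.94 × 5.67×10⁻⁸ × 0.0170 × 5.27×10^9 = 4.78 W.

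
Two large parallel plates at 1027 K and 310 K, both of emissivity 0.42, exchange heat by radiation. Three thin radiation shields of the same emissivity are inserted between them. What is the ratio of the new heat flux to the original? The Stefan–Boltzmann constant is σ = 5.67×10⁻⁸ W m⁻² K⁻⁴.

ratio ≈ 0.250

With N identical shields there are N+1 = 4 gaps in series, each with the same radiative resistance, so the flux falls to 1/(N+1) of its unshielded value.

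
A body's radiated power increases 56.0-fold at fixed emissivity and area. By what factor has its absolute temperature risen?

P ∝ T⁴ ⇒ T ∝ P^(1/4), so T scales by (56.0)^(1/4) = 2.74.

factor ≈ 2.74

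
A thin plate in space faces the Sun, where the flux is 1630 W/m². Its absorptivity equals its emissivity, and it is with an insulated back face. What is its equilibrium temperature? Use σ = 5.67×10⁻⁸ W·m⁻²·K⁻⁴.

Absorbed flux αS = emitted flux εσT⁴ (one radiating face); with α = ε, T = (S/σ)^(1/4).
T = (1630 / 5.67×10⁻⁸)^(1/4) = (2.87×10^10)^(1/4).
T = 412 K.

T ≈ 412 K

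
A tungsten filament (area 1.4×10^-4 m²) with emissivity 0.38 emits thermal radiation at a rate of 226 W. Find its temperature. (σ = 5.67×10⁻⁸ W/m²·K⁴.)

T ≈ 2940 K

From P = εσAT⁴, T = (P / εσA)^(1/4) = (226 / (0.38 × 5.67×10⁻⁸ × 1.40×10^-4))^(1/4).
T = (7.49×10^13)^(1/4) = 2940 K.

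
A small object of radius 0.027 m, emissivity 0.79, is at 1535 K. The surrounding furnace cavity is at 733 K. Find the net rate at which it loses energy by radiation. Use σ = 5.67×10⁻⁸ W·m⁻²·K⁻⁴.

Q ≈ 2160 W

A = 4πr² = 4π × (0.027)² = 9.16×10^-3 m².
Q = εσA(T⁴ − T_s⁴). T⁴ − T_s⁴ = (1535)⁴ − (733)⁴ = 5.55×10^12 − 2.89×10^11 = 5.26×10^12 K⁴.
Q = 0.79 × 5.67×10⁻⁸ × 9.16×10^-3 × 5.26×10^12 = 2160 W.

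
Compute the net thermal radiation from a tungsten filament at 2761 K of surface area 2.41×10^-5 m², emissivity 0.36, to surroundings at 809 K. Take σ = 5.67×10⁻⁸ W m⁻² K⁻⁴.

Q ≈ 28.4 W

Q = εσA(T⁴ − T_s⁴). T⁴ − T_s⁴ = (2761)⁴ − (809)⁴ = 5.81×10^13 − 4.28×10^11 = 5.77×10^13 K⁴.
Q = 0.36 × 5.67×10⁻⁸ × 2.41×10^-5 × 5.77×10^13 = 28.4 W.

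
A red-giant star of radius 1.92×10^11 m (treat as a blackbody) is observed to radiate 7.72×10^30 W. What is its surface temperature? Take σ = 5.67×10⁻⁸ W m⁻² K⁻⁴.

A = 4πr² = 4π × (1.92×10^11)² = 4.63×10^23 m².
From P = σAT⁴, T = (P / σA)^(1/4) = (7.72×10^30 / (5.67×10⁻⁸ × 4.63×10^23))^(1/4).
T = (2.94×10^14)^(1/4) = 4140 K.

T ≈ 4140 K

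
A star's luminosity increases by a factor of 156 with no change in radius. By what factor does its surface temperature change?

factor ≈ 3.53

P ∝ T⁴ ⇒ T ∝ P^(1/4), so T scales by (156)^(1/4) = 3.53.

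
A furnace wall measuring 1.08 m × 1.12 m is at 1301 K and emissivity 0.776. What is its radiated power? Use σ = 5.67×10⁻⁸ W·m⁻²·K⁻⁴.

P ≈ 1.52×10^5 W

A = 1.08 × 1.12 = 1.21 m².
Stefan–Boltzmann: P = εσAT⁴ = 0.776 × 5.67×10⁻⁸ × 1.21 × (1301)⁴ = 0.776 × 5.67×10⁻⁸ × 1.21 × 2.86×10^12.
P = 1.52×10^5 W.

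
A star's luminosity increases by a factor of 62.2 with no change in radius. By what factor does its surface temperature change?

P ∝ T⁴ ⇒ T ∝ P^(1/4), so T scales by (62.2)^(1/4) = 2.81.

factor ≈ 2.81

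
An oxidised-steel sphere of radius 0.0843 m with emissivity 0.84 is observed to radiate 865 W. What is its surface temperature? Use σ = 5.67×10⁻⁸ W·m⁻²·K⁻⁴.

T ≈ 672 K

A = 4πr² = 4π × (0.0843)² = 0.0893 m².
From P = εσAT⁴, T = (P / εσA)^(1/4) = (865 / (0.84 × 5.67×10⁻⁸ × 0.0893))^(1/4).
T = (2.03×10^11)^(1/4) = 672 K.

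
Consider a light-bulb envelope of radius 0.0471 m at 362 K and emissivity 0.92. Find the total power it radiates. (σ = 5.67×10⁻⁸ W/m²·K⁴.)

P ≈ 25.0 W

A = 4πr² = 4π × (0.0471)² = 0.0279 m².
Stefan–Boltzmann: P = εσAT⁴ = 0.92 × 5.67×10⁻⁸ × 0.0279 × (362)⁴ = 0.92 × 5.67×10⁻⁸ × 0.0279 × 1.72×10^10.
P = 25.0 W.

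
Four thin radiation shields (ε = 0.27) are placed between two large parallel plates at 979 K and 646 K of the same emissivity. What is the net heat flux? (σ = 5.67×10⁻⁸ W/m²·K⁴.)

Each of the 5 gaps contributes resistance (2/ε − 1) = 2/0.27 − 1 = 6.407; total = 32.04.
q = σ(T₁⁴ − T₂⁴) / 32.04 = 5.67×10⁻⁸ × 7.44×10^11 / 32.04 = 1320 W/m².

q ≈ 1320 W/m²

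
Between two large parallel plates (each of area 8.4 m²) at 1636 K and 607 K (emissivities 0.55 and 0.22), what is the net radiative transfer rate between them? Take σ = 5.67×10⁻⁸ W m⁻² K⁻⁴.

Q ≈ 6.24×10^5 W

For two large parallel gray plates, q = σ(T₁⁴ − T₂⁴) / (1/ε₁ + 1/ε₂ − 1).
1/ε₁ + 1/ε₂ − 1 = 1/0.55 + 1/0.22 − 1 = 5.364.
T₁⁴ − T₂⁴ = 7.16×10^12 − 1.36×10^11 = 7.03×10^12 K⁴.
q = 5.67×10⁻⁸ × 7.03×10^12 / 5.364 = 74300 W/m².
Q = q·A = 74300 × 8.4 = 6.24×10^5 W.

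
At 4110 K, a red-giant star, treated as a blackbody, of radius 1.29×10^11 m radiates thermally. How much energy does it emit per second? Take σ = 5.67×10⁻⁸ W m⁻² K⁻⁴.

A = 4πr² = 4π × (1.29×10^11)² = 2.09×10^23 m².
P = σAT⁴ = 5.67×10⁻⁸ × 2.09×10^23 × (4110)⁴ = 5.67×10⁻⁸ × 2.09×10^23 × 2.85×10^14.
P = 3.38×10^30 W.

P ≈ 3.38×10^30 W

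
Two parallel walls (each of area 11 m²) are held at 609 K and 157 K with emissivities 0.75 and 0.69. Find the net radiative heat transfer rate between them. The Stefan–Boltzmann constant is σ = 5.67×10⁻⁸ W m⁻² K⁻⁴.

For two large parallel gray plates, q = σ(T₁⁴ − T₂⁴) / (1/ε₁ + 1/ε₂ − 1).
1/ε₁ + 1/ε₂ − 1 = 1/0.75 + 1/0.69 − 1 = 1.783.
T₁⁴ − T₂⁴ = 1.38×10^11 − 6.08×10^8 = 1.37×10^11 K⁴.
q = 5.67×10⁻⁸ × 1.37×10^11 / 1.783 = 4360 W/m².
Q = q·A = 4360 × 11 = 47900 W.

Q ≈ 47900 W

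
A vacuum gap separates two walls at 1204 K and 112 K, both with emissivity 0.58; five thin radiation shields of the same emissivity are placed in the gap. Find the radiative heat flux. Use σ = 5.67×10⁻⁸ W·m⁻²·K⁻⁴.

Each of the 6 gaps contributes resistance (2/ε − 1) = 2/0.58 − 1 = 2.448; total = 14.69.
q = σ(T₁⁴ − T₂⁴) / 14.69 = 5.67×10⁻⁸ × 2.10×10^12 / 14.69 = 8110 W/m².

q ≈ 8110 W/m²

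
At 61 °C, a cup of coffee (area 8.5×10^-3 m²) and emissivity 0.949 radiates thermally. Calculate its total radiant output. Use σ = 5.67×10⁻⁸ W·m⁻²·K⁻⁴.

61 °C = 334 K.
Stefan–Boltzmann: P = εσAT⁴ = 0.949 × 5.67×10⁻⁸ × 8.50×10^-3 × (334)⁴ = 0.949 × 5.67×10⁻⁸ × 8.50×10^-3 × 1.24×10^10.
P = 5.69 W.

P ≈ 5.69 W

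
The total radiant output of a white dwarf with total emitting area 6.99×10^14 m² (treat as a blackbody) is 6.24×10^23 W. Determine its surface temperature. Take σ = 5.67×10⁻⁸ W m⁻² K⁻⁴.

T ≈ 11200 K

From P = σAT⁴, T = (P / σA)^(1/4) = (6.24×10^23 / (5.67×10⁻⁸ × 6.99×10^14))^(1/4).
T = (1.57×10^16)^(1/4) = 11200 K.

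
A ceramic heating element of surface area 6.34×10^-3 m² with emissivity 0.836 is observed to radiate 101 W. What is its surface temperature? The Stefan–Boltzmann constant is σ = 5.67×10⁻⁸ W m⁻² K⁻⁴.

From P = εσAT⁴, T = (P / εσA)^(1/4) = (101 / (0.836 × 5.67×10⁻⁸ × 6.34×10^-3))^(1/4).
T = (3.36×10^11)^(1/4) = 761 K.

T ≈ 761 K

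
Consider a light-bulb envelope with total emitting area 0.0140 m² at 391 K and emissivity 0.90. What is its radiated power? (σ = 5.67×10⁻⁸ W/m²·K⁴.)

P ≈ 16.7 W

P = εσAT⁴ = 0.90 × 5.67×10⁻⁸ × 0.0140 × (391)⁴ = 0.90 × 5.67×10⁻⁸ × 0.0140 × 2.34×10^10.
P = 16.7 W.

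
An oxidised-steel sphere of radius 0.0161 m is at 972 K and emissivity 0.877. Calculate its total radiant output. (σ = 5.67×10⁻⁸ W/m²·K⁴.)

A = 4πr² = 4π × (0.0161)² = 3.26×10^-3 m².
P = εσAT⁴ = 0.877 × 5.67×10⁻⁸ × 3.26×10^-3 × (972)⁴ = 0.877 × 5.67×10⁻⁸ × 3.26×10^-3 × 8.93×10^11.
P = 145 W.

P ≈ 145 W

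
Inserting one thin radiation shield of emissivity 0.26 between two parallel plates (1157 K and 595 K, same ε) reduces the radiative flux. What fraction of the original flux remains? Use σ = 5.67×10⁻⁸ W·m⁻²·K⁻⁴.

ratio ≈ 0.500

With N identical shields there are N+1 = 2 gaps in series, each with the same radiative resistance, so the flux falls to 1/(N+1) of its unshielded value.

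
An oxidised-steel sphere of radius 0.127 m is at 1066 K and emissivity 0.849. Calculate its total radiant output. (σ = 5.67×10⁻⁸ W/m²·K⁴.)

P ≈ 12600 W

A = 4πr² = 4π × (0.127)² = 0.203 m².
Stefan–Boltzmann: P = εσAT⁴ = 0.849 × 5.67×10⁻⁸ × 0.203 × (1066)⁴ = 0.849 × 5.67×10⁻⁸ × 0.203 × 1.29×10^12.
P = 12600 W.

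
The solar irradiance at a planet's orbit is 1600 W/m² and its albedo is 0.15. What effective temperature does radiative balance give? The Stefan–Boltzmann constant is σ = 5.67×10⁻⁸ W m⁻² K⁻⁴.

Power absorbed = (1−a)S·πR²; power emitted = 4πR²σT⁴. Equating and cancelling πR²:
T = ((1−a)S / 4σ)^(1/4) = (1360 / (4 × 5.67×10⁻⁸))^(1/4) = (6.00×10^9)^(1/4).
T = 278 K.

T ≈ 278 K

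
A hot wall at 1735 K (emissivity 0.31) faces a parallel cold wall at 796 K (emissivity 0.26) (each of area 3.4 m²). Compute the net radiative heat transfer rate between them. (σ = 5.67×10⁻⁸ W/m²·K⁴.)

Q ≈ 2.75×10^5 W

For two large parallel gray plates, q = σ(T₁⁴ − T₂⁴) / (1/ε₁ + 1/ε₂ − 1).
1/ε₁ + 1/ε₂ − 1 = 1/0.31 + 1/0.26 − 1 = 6.072.
T₁⁴ − T₂⁴ = 9.06×10^12 − 4.01×10^11 = 8.66×10^12 K⁴.
q = 5.67×10⁻⁸ × 8.66×10^12 / 6.072 = 80900 W/m².
Q = q·A = 80900 × 3.4 = 2.75×10^5 W.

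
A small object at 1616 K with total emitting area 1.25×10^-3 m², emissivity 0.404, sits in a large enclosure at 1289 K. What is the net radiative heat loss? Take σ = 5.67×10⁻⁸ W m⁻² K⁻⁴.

Q ≈ 116 W

Q = εσA(T⁴ − T_s⁴). T⁴ − T_s⁴ = (1616)⁴ − (1289)⁴ = 6.82×10^12 − 2.76×10^12 = 4.06×10^12 K⁴.
Q = 0.404 × 5.67×10⁻⁸ × 1.25×10^-3 × 4.06×10^12 = 116 W.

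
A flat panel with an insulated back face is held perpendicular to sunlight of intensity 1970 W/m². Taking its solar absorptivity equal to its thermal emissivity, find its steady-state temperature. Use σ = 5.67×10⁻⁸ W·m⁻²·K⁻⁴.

Absorbed flux αS = emitted flux εσT⁴ (one radiating face); with α = ε, T = (S/σ)^(1/4).
T = (1970 / 5.67×10⁻⁸)^(1/4) = (3.47×10^10)^(1/4).
T = 432 K.

T ≈ 432 K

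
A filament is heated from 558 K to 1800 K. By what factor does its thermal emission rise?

P ∝ T⁴, so the ratio is (1800/558)⁴ = (3.226)⁴ = 108.

ratio ≈ 108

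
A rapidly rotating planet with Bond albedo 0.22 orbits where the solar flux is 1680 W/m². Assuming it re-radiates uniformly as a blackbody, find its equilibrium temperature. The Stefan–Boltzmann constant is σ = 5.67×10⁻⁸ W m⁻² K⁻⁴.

Power absorbed = (1−a)S·πR²; power emitted = 4πR²σT⁴. Equating and cancelling πR²:
T = ((1−a)S / 4σ)^(1/4) = (1310 / (4 × 5.67×10⁻⁸))^(1/4) = (5.78×10^9)^(1/4).
T = 276 K.

T ≈ 276 K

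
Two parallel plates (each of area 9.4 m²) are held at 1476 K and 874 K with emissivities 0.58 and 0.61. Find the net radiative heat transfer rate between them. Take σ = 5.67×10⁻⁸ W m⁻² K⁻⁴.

Q ≈ 9.39×10^5 W

For two large parallel gray plates, q = σ(T₁⁴ − T₂⁴) / (1/ε₁ + 1/ε₂ − 1).
1/ε₁ + 1/ε₂ − 1 = 1/0.58 + 1/0.61 − 1 = 2.363.
T₁⁴ − T₂⁴ = 4.75×10^12 − 5.84×10^11 = 4.16×10^12 K⁴.
q = 5.67×10⁻⁸ × 4.16×10^12 / 2.363 = 99900 W/m².
Q = q·A = 99900 × 9.4 = 9.39×10^5 W.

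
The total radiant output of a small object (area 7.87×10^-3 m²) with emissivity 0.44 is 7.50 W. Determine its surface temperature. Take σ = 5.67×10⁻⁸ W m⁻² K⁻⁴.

From P = εσAT⁴, T = (P / εσA)^(1/4) = (7.50 / (0.44 × 5.67×10⁻⁸ × 7.87×10^-3))^(1/4).
T = (3.82×10^10)^(1/4) = 442 K.

T ≈ 442 K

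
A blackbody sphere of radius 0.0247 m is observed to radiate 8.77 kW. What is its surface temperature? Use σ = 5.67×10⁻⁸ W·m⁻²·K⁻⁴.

T ≈ 2120 K

A = 4πr² = 4π × (0.0247)² = 7.67×10^-3 m².
From P = σAT⁴, T = (P / σA)^(1/4) = (8770 / (5.67×10⁻⁸ × 7.67×10^-3))^(1/4).
T = (2.02×10^13)^(1/4) = 2120 K.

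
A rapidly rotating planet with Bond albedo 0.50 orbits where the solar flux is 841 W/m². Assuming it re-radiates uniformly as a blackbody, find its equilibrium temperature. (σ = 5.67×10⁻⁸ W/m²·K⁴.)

T ≈ 208 K

Power absorbed = (1−a)S·πR²; power emitted = 4πR²σT⁴. Equating and cancelling πR²:
T = ((1−a)S / 4σ)^(1/4) = (420 / (4 × 5.67×10⁻⁸))^(1/4) = (1.85×10^9)^(1/4).
T = 208 K.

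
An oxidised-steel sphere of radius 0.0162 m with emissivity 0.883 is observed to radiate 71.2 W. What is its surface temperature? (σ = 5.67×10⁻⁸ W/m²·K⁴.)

T ≈ 810 K

A = 4πr² = 4π × (0.0162)² = 3.30×10^-3 m².
From P = εσAT⁴, T = (P / εσA)^(1/4) = (71.2 / (0.883 × 5.67×10⁻⁸ × 3.30×10^-3))^(1/4).
T = (4.31×10^11)^(1/4) = 810 K.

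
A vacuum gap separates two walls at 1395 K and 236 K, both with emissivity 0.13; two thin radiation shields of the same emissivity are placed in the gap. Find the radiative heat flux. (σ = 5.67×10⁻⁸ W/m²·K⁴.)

Each of the 3 gaps contributes resistance (2/ε − 1) = 2/0.13 − 1 = 14.38; total = 43.15.
q = σ(T₁⁴ − T₂⁴) / 43.15 = 5.67×10⁻⁸ × 3.78×10^12 / 43.15 = 4970 W/m².

q ≈ 4970 W/m²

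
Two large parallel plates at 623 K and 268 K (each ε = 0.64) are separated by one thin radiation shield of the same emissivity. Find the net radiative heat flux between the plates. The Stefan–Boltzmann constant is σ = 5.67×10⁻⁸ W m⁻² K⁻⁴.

Each of the 2 gaps contributes resistance (2/ε − 1) = 2/0.64 − 1 = 2.125; total = 4.250.
q = σ(T₁⁴ − T₂⁴) / 4.250 = 5.67×10⁻⁸ × 1.45×10^11 / 4.250 = 1940 W/m².

q ≈ 1940 W/m²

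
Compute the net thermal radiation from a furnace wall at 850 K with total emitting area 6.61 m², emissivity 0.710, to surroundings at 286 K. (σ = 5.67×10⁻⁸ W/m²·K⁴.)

Q ≈ 1.37×10^5 W

Q = εσA(T⁴ − T_s⁴). T⁴ − T_s⁴ = (850)⁴ − (286)⁴ = 5.22×10^11 − 6.69×10^9 = 5.15×10^11 K⁴.
Q = 0.710 × 5.67×10⁻⁸ × 6.61 × 5.15×10^11 = 1.37×10^5 W.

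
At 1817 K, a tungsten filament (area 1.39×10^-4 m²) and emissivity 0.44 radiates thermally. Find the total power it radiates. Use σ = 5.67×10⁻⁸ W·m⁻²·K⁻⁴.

P ≈ 37.8 W

P = εσAT⁴ = 0.44 × 5.67×10⁻⁸ × 1.39×10^-4 × (1817)⁴ = 0.44 × 5.67×10⁻⁸ × 1.39×10^-4 × 1.09×10^13.
P = 37.8 W.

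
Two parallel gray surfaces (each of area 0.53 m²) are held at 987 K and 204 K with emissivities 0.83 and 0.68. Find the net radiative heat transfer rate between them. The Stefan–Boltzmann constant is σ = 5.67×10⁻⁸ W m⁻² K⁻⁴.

For two large parallel gray plates, q = σ(T₁⁴ − T₂⁴) / (1/ε₁ + 1/ε₂ − 1).
1/ε₁ + 1/ε₂ − 1 = 1/0.83 + 1/0.68 − 1 = 1.675.
T₁⁴ − T₂⁴ = 9.49×10^11 − 1.73×10^9 = 9.47×10^11 K⁴.
q = 5.67×10⁻⁸ × 9.47×10^11 / 1.675 = 32100 W/m².
Q = q·A = 32100 × 0.53 = 17000 W.

Q ≈ 17000 W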